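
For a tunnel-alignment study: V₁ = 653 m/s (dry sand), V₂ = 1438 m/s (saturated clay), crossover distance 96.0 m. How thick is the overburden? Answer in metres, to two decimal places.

29.41 m

h = (x_cross/2)·√((V₂−V₁)/(V₂+V₁)).
(V₂−V₁)/(V₂+V₁) = (1438−653)/(1438+653) = 0.3754; √ = 0.6127.
h = (96.0/2)·0.6127 = 29.41 m.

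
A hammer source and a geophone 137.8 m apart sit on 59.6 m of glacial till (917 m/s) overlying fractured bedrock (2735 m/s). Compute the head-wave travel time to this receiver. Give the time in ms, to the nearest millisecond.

173 ms

θ_c = arcsin(V₁/V₂) = arcsin(917/2735) = 19.59°, cos θ_c = 0.9421.
Intercept time tᵢ = 2h cos θ_c / V₁ = 2·59.6·0.9421/917 = 0.12246 s.
t = x/V₂ + tᵢ = 137.8/2735 + 0.12246 = 0.17285 s.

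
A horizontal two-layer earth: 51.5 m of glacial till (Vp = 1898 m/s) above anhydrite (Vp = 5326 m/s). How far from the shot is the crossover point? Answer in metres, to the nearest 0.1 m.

x_cross = 2h·√((V₂+V₁)/(V₂−V₁)).
(V₂+V₁)/(V₂−V₁) = (5326+1898)/(5326−1898) = 2.1074; √ = 1.4517.
x_cross = 2·51.5·1.4517 = 149.52 m.

149.5 m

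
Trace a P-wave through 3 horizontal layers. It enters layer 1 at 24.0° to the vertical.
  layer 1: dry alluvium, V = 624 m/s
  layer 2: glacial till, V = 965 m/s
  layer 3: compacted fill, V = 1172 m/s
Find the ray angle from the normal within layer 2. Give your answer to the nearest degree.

39°

Snell's law across each interface conserves sin θ / V, so sin θ_2 = V_2·sin θ₁/V₁.
sin θ_2 = 965 × sin 24.0° / 624 = 0.6290.
θ_2 = 38.98° from the vertical.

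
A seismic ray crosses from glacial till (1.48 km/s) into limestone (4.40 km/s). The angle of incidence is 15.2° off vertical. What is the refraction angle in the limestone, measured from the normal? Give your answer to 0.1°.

sin θ₁/V₁ = sin θ₂/V₂ ⇒ sin θ₂ = 4.40·sin 15.2°/1.48 = 4.40·0.2622/1.48 = 0.7795.
θ₂ = sin⁻¹(0.7795) = 51.21° (from vertical).

51.2°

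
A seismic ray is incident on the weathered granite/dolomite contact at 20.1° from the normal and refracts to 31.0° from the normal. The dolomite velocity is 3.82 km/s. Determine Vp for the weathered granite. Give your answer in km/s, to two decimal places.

sin 20.1° = 0.3437; sin 31.0° = 0.5150.
V₁ = V₂·(sin θ₁/sin θ₂) = 3.82·(0.3437/0.5150) = 2.55 km/s.

2.55 km/s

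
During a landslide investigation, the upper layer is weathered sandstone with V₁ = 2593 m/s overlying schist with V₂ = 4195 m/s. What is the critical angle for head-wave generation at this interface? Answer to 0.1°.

38.2°

Critical incidence: sin θ_c = V₁/V₂ = 2593/4195 = 0.6181.
θ_c = arcsin 0.6181 = 38.18°.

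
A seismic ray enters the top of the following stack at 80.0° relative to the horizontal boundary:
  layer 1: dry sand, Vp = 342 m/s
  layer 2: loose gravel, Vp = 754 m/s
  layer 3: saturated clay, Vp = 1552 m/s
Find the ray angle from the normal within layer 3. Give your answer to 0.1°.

From the normal: θ₁ = 90° − 80.0° = 10.0°.
Ray parameter p = sin 10.0° / 342 = 5.0774e-04 s/m.
sin θ_3 = p·V_3 = 5.0774e-04 × 1552 = 0.7880.
θ_3 = 52.00° from the vertical.

52.0°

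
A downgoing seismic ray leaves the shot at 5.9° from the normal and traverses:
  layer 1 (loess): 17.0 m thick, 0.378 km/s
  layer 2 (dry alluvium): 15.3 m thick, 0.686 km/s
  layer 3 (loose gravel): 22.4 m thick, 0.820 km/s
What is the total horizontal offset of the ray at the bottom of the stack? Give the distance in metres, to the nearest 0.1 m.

p = sin θ₁/V₁ = sin 5.9°/0.378 = 2.7194e-01 s/km is conserved through the stack.
Layer 1: θ = 5.90°; offset = 17.0·tan 5.90° = 1.757 m.
Layer 2: sin θ = p·0.686 = 0.1865 → θ = 10.75°; offset = 15.3·tan 10.75° = 2.905 m.
Layer 3: sin θ = p·0.820 = 0.2230 → θ = 12.88°; offset = 22.4·tan 12.88° = 5.124 m.
Summing the layer offsets gives 9.786 m.

9.8 m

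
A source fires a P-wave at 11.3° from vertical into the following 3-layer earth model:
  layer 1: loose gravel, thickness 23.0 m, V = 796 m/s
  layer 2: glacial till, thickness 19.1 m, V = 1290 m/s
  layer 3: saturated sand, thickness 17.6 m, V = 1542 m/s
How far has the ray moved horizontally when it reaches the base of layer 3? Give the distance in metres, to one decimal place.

p = sin θ₁/V₁ = sin 11.3°/796 = 2.4616e-04 s/m is conserved through the stack.
Layer 1: θ = 11.30°; offset = 23.0·tan 11.30° = 4.596 m.
Layer 2: sin θ = p·1290 = 0.3176 → θ = 18.51°; offset = 19.1·tan 18.51° = 6.396 m.
Layer 3: sin θ = p·1542 = 0.3796 → θ = 22.31°; offset = 17.6·tan 22.31° = 7.221 m.
Total horizontal offset = 18.213 m.

18.2 m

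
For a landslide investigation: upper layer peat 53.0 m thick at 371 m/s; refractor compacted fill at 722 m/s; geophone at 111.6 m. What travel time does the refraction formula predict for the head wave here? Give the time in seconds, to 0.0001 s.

t = x/V₂ + 2h·√(V₂²−V₁²)/(V₁V₂).
√(V₂²−V₁²) = √(722²−371²) = 619.4 m/s; delay term = 2·53.0·619.4/(371·722) = 0.24511 s.
t = 111.6/722 + 0.24511 = 0.39968 s.

0.3997 s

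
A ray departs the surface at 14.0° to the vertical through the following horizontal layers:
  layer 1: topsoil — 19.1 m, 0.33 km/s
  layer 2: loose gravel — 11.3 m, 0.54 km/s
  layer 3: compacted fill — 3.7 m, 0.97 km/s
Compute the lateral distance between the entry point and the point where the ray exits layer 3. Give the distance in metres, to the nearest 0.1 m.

13.4 m

p = sin θ₁/V₁ = sin 14.0°/0.33 = 7.3310e-01 s/km is conserved through the stack.
Layer 1: θ = 14.00°; offset = 19.1·tan 14.00° = 4.762 m.
Layer 2: sin θ = p·0.54 = 0.3959 → θ = 23.32°; offset = 11.3·tan 23.32° = 4.871 m.
Layer 3: sin θ = p·0.97 = 0.7111 → θ = 45.32°; offset = 3.7·tan 45.32° = 3.742 m.
Total horizontal offset = 13.376 m.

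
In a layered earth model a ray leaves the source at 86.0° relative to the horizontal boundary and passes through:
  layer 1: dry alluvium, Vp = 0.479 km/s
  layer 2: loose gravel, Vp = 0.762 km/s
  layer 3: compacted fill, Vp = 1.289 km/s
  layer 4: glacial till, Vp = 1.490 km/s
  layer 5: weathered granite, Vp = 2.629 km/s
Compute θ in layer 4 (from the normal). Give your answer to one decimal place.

12.5°

From the normal: θ₁ = 90° − 86.0° = 4.0°.
Ray parameter p = sin 4.0° / 0.479 = 1.4563e-01 s/km.
sin θ_4 = p·V_4 = 1.4563e-01 × 1.490 = 0.2170.
θ_4 = 12.53° from the vertical.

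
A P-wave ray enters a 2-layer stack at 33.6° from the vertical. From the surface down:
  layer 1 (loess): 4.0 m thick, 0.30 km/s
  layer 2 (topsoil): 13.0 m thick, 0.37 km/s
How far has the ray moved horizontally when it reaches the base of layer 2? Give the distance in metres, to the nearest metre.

15 m

Apply Snell's law at each interface; in layer i the horizontal offset is hᵢ·tan θᵢ.
Layer 1: θ = 33.60°; offset = 4.0·tan 33.60° = 2.658 m.
Layer 2: sin θ = 0.37·sin 33.6°/0.30 = 0.6825, θ = 43.04°; offset = 13.0·tan 43.04° = 12.140 m.
Total horizontal offset = 14.798 m.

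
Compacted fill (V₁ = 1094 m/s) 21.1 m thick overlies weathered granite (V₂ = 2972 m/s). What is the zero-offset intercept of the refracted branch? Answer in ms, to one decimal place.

35.9 ms

tᵢ = 2h·√(V₂²−V₁²)/(V₁V₂).
√(V₂²−V₁²) = √(2972²−1094²) = 2763.3 m/s.
tᵢ = 2·21.1·2763.3/(1094·2972) = 0.03587 s.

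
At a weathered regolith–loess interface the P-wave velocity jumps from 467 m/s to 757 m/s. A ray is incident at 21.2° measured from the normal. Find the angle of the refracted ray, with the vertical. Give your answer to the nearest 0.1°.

sin θ₁/V₁ = sin θ₂/V₂ ⇒ sin θ₂ = 757·sin 21.2°/467 = 757·0.3616/467 = 0.5862.
θ₂ = arcsin 0.5862 = 35.89° from the normal.

35.9°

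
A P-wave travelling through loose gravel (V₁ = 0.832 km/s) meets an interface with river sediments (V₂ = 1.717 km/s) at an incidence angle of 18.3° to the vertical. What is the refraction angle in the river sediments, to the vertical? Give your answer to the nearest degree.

40°

sin θ₁/V₁ = sin θ₂/V₂ ⇒ sin θ₂ = 1.717·sin 18.3°/0.832 = 1.717·0.3140/0.832 = 0.6480.
θ₂ = arcsin 0.6480 = 40.39° from the normal.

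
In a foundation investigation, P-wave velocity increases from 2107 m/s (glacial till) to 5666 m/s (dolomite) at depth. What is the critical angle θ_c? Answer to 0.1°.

At critical incidence the refracted ray runs along the interface (θ₂ = 90°), so sin θ_c = V₁/V₂.
θ_c = arcsin(2107/5666) = arcsin 0.3719 = 21.83°.

21.8°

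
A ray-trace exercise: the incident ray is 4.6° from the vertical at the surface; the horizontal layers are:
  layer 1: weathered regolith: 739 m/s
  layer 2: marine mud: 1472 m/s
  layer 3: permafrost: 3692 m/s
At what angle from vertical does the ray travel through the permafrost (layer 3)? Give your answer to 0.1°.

23.6°

Ray parameter p = sin 4.6° / 739 = 1.0852e-04 s/m.
sin θ_3 = p·V_3 = 1.0852e-04 × 3692 = 0.4007.
θ_3 = arcsin 0.4007 = 23.62°.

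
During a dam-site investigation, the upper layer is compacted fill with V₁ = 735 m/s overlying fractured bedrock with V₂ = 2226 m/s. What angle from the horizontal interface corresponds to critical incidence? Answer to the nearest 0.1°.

70.7°

At critical incidence the refracted ray runs along the interface (θ₂ = 90°), so sin θ_c = V₁/V₂.
θ_c = arcsin(735/2226) = arcsin 0.3302 = 19.28°.
Measured from the interface: 90° − 19.28° = 70.72°.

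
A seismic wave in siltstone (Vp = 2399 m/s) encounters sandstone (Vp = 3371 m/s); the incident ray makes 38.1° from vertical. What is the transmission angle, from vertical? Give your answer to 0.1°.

60.1°

Snell's law: sin θ₂ = (V₂/V₁)·sin θ₁ = (3371/2399)·sin 38.1° = 0.8670.
θ₂ = sin⁻¹(0.8670) = 60.12° (from vertical).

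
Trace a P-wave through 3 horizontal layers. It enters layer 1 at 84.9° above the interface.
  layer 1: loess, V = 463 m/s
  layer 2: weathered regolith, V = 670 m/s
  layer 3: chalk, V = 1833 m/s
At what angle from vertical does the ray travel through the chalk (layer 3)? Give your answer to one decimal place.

20.6°

From the normal: θ₁ = 90° − 84.9° = 5.1°.
Ray parameter p = sin 5.1° / 463 = 1.9200e-04 s/m.
sin θ_3 = p·V_3 = 1.9200e-04 × 1833 = 0.3519.
θ_3 = 20.61° from the vertical.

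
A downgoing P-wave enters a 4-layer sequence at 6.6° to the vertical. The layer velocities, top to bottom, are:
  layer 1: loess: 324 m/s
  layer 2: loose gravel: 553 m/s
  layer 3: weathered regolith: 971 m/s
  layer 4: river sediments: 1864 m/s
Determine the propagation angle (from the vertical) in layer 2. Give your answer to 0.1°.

Snell's law across each interface conserves sin θ / V, so sin θ_2 = V_2·sin θ₁/V₁.
sin θ_2 = 553 × sin 6.6° / 324 = 0.1962.
θ_2 = arcsin 0.1962 = 11.31°.

11.3°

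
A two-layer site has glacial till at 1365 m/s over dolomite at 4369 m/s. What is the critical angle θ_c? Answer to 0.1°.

18.2°

Critical incidence: sin θ_c = V₁/V₂ = 1365/4369 = 0.3124.
θ_c = arcsin 0.3124 = 18.21°.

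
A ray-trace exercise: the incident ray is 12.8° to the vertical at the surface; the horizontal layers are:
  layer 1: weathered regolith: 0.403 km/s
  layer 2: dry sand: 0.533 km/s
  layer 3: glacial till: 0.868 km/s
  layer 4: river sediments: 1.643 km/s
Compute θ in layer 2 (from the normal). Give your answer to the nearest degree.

17°

Ray parameter p = sin 12.8° / 0.403 = 5.4975e-01 s/km.
sin θ_2 = p·V_2 = 5.4975e-01 × 0.533 = 0.2930.
θ_2 = arcsin 0.2930 = 17.04°.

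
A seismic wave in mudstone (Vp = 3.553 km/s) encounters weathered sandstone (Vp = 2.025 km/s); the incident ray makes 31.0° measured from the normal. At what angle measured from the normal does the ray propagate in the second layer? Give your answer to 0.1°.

Snell's law: sin θ₂ = (V₂/V₁)·sin θ₁ = (2.025/3.553)·sin 31.0° = 0.2935.
θ₂ = arcsin 0.2935 = 17.07° from the normal.

17.1°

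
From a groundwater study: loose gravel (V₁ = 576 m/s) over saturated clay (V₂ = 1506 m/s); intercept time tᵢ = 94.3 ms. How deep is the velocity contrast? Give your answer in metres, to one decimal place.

θ_c = arcsin(576/1506) = 22.49°; cos θ_c = 0.9240.
tᵢ = 2h cos θ_c/V₁ ⇒ h = tᵢ·V₁/(2 cos θ_c) = 0.0943·576/(2·0.9240) = 29.39 m.

29.4 m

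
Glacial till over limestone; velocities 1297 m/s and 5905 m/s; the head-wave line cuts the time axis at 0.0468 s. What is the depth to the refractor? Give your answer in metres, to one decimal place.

31.1 m

h = tᵢ·V₁·V₂ / (2·√(V₂²−V₁²)).
√(V₂²−V₁²) = √(5905² − 1297²) = 5760.8 m/s.
h = 0.0468 s × 1297 × 5905 / (2 × 5760.8) = 31.11 m.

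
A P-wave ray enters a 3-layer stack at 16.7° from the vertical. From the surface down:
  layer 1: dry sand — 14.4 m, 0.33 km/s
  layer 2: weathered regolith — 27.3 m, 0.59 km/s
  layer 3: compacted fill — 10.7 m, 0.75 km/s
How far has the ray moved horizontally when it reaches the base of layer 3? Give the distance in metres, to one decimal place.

Apply Snell's law at each interface; in layer i the horizontal offset is hᵢ·tan θᵢ.
Layer 1: θ = 16.70°; offset = 14.4·tan 16.70° = 4.320 m.
Layer 2: sin θ = 0.59·sin 16.7°/0.33 = 0.5138, θ = 30.91°; offset = 27.3·tan 30.91° = 16.348 m.
Layer 3: sin θ = 0.75·sin 16.7°/0.33 = 0.6531, θ = 40.78°; offset = 10.7·tan 40.78° = 9.228 m.
Summing the layer offsets gives 29.897 m.

29.9 m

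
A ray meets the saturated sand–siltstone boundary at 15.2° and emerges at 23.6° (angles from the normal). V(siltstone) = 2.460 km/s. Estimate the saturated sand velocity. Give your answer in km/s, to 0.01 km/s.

Snell's law: sin 15.2°/V₁ = sin 23.6°/V₂.
V₁ = V₂·sin 15.2°/sin 23.6° = 2.460 × 0.6549 = 1.61 km/s.

1.61 km/s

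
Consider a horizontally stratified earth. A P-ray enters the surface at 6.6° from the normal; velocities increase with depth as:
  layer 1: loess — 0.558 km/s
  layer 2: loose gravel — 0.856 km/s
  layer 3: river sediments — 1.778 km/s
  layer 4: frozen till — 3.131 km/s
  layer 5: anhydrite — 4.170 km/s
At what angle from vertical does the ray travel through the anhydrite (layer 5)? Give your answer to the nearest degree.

59°

Ray parameter p = sin 6.6° / 0.558 = 2.0598e-01 s/km.
sin θ_5 = p·V_5 = 2.0598e-01 × 4.170 = 0.8589.
θ_5 = 59.20° from the vertical.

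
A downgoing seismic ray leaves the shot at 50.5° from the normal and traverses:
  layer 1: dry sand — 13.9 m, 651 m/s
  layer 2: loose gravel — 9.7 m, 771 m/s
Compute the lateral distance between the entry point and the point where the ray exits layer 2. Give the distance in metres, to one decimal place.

Apply Snell's law at each interface; in layer i the horizontal offset is hᵢ·tan θᵢ.
Layer 1: θ = 50.50°; offset = 13.9·tan 50.50° = 16.862 m.
Layer 2: sin θ = 771·sin 50.5°/651 = 0.9139, θ = 66.04°; offset = 9.7·tan 66.04° = 21.832 m.
Σ offsets = 38.694 m.

38.7 m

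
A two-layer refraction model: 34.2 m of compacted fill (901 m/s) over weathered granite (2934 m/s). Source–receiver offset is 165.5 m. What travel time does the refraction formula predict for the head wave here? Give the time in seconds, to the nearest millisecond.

0.129 s

θ_c = arcsin(V₁/V₂) = arcsin(901/2934) = 17.88°, cos θ_c = 0.9517.
Intercept time tᵢ = 2h cos θ_c / V₁ = 2·34.2·0.9517/901 = 0.07225 s.
t = x/V₂ + tᵢ = 165.5/2934 + 0.07225 = 0.12866 s.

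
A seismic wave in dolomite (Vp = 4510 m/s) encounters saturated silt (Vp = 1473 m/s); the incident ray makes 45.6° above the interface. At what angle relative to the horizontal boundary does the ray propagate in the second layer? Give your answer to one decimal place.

76.8°

Angle from the normal: 90° − 45.6° = 44.4°.
Snell's law: sin θ₂ = (V₂/V₁)·sin θ₁ = (1473/4510)·sin 44.4° = 0.2285.
θ₂ = arcsin 0.2285 = 13.21° from the normal.
From the interface: 90° − 13.21° = 76.79°.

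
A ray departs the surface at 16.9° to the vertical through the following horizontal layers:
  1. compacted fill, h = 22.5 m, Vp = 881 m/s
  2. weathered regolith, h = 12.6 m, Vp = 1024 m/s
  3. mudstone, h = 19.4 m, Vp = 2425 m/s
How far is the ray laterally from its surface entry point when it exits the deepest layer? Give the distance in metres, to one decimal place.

37.2 m

p = sin θ₁/V₁ = sin 16.9°/881 = 3.2997e-04 s/m is conserved through the stack.
Layer 1: θ = 16.90°; offset = 22.5·tan 16.90° = 6.836 m.
Layer 2: sin θ = p·1024 = 0.3379 → θ = 19.75°; offset = 12.6·tan 19.75° = 4.523 m.
Layer 3: sin θ = p·2425 = 0.8002 → θ = 53.15°; offset = 19.4·tan 53.15° = 25.882 m.
Σ offsets = 37.242 m.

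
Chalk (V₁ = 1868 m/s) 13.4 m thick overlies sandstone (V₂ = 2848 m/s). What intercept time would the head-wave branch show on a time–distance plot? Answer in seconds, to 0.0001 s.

0.0108 s

θ_c = arcsin(V₁/V₂) = arcsin(1868/2848) = 40.99°; cos θ_c = 0.7548.
tᵢ = 2h·cos θ_c / V₁ = 2·13.4·0.7548 / 1868 = 0.01083 s.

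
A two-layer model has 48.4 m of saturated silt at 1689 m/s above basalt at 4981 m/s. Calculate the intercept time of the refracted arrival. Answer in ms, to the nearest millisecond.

54 ms

θ_c = arcsin(V₁/V₂) = arcsin(1689/4981) = 19.82°; cos θ_c = 0.9408.
tᵢ = 2h·cos θ_c / V₁ = 2·48.4·0.9408 / 1689 = 0.05392 s.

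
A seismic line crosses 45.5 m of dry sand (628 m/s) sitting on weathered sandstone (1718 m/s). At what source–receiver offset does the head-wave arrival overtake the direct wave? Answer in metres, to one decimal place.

133.5 m

x_cross = 2h·√((V₂+V₁)/(V₂−V₁)).
(V₂+V₁)/(V₂−V₁) = (1718+628)/(1718−628) = 2.1523; √ = 1.4671.
x_cross = 2·45.5·1.4671 = 133.50 m.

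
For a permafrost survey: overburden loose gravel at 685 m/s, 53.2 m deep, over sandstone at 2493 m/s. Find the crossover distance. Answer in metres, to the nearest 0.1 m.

141.1 m

θ_c = arcsin(685/2493) = 15.95°, so cos θ_c = 0.9615 and tᵢ = 2h cos θ_c/V₁ = 0.1493 s.
At crossover x/V₁ = x/V₂ + tᵢ ⇒ x = tᵢ/(1/V₁ − 1/V₂) = 0.14935/(1.4599e-03 − 4.0112e-04) = 141.07 m.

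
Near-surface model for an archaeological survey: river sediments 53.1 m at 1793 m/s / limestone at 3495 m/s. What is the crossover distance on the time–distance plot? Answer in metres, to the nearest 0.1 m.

187.2 m

θ_c = arcsin(1793/3495) = 30.87°, so cos θ_c = 0.8584 and tᵢ = 2h cos θ_c/V₁ = 0.0508 s.
At crossover x/V₁ = x/V₂ + tᵢ ⇒ x = tᵢ/(1/V₁ − 1/V₂) = 0.05084/(5.5772e-04 − 2.8612e-04) = 187.19 m.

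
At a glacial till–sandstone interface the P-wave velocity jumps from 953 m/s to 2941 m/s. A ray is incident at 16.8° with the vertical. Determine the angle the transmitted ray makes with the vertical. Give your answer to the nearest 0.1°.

63.1°

sin θ₁/V₁ = sin θ₂/V₂ ⇒ sin θ₂ = 2941·sin 16.8°/953 = 2941·0.2890/953 = 0.8920.
θ₂ = sin⁻¹(0.8920) = 63.12° (from vertical).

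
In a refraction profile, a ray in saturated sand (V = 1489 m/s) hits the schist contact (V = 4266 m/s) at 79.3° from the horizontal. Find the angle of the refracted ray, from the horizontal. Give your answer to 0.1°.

Angle from the normal: 90° − 79.3° = 10.7°.
Snell's law: sin θ₂ = (V₂/V₁)·sin θ₁ = (4266/1489)·sin 10.7° = 0.5319.
θ₂ = arcsin 0.5319 = 32.14° from the normal.
From the interface: 90° − 32.14° = 57.86°.

57.9°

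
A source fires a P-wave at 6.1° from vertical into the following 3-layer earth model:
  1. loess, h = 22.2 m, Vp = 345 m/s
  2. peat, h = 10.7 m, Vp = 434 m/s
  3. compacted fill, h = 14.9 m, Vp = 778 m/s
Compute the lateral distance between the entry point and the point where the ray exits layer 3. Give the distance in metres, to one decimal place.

Apply Snell's law at each interface; in layer i the horizontal offset is hᵢ·tan θᵢ.
Layer 1: θ = 6.10°; offset = 22.2·tan 6.10° = 2.372 m.
Layer 2: sin θ = 434·sin 6.1°/345 = 0.1337, θ = 7.68°; offset = 10.7·tan 7.68° = 1.443 m.
Layer 3: sin θ = 778·sin 6.1°/345 = 0.2396, θ = 13.86°; offset = 14.9·tan 13.86° = 3.678 m.
Σ offsets = 7.493 m.

7.5 m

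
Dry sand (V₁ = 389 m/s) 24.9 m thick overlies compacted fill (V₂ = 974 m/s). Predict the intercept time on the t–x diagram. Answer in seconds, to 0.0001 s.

0.1174 s

θ_c = arcsin(V₁/V₂) = arcsin(389/974) = 23.54°; cos θ_c = 0.9168.
tᵢ = 2h·cos θ_c / V₁ = 2·24.9·0.9168 / 389 = 0.11737 s.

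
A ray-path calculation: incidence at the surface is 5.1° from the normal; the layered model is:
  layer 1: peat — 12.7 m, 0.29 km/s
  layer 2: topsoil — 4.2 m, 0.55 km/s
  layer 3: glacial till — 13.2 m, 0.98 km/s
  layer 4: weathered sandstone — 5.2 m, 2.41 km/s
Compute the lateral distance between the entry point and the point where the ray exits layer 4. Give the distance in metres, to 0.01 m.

11.71 m

Apply Snell's law at each interface; in layer i the horizontal offset is hᵢ·tan θᵢ.
Layer 1: θ = 5.10°; offset = 12.7·tan 5.10° = 1.1334 m.
Layer 2: sin θ = 0.55·sin 5.1°/0.29 = 0.1686, θ = 9.71°; offset = 4.2·tan 9.71° = 0.7184 m.
Layer 3: sin θ = 0.98·sin 5.1°/0.29 = 0.3004, θ = 17.48°; offset = 13.2·tan 17.48° = 4.1573 m.
Layer 4: sin θ = 2.41·sin 5.1°/0.29 = 0.7387, θ = 47.62°; offset = 5.2·tan 47.62° = 5.6996 m.
Total horizontal offset = 11.7087 m.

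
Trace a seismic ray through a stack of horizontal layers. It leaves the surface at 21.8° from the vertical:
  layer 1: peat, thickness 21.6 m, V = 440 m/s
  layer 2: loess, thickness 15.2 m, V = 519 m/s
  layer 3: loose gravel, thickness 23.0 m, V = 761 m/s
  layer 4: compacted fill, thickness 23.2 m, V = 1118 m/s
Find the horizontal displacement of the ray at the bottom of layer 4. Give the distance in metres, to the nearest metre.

101 m

Ray parameter p = sin 21.8° / 440 m/s = 8.4402e-04 s/m.
Layer 1: θ = 21.80°; offset = 21.6·tan 21.80° = 8.639 m.
Layer 2: sin θ = p·519 = 0.4380 → θ = 25.98°; offset = 15.2·tan 25.98° = 7.407 m.
Layer 3: sin θ = p·761 = 0.6423 → θ = 39.96°; offset = 23.0·tan 39.96° = 19.274 m.
Layer 4: sin θ = p·1118 = 0.9436 → θ = 70.67°; offset = 23.2·tan 70.67° = 66.128 m.
Summing the layer offsets gives 101.448 m.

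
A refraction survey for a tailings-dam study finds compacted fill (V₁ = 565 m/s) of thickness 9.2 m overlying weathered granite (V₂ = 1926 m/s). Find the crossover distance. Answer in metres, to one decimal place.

θ_c = arcsin(565/1926) = 17.06°, so cos θ_c = 0.9560 and tᵢ = 2h cos θ_c/V₁ = 0.0311 s.
At crossover x/V₁ = x/V₂ + tᵢ ⇒ x = tᵢ/(1/V₁ − 1/V₂) = 0.03113/(1.7699e-03 − 5.1921e-04) = 24.89 m.

24.9 m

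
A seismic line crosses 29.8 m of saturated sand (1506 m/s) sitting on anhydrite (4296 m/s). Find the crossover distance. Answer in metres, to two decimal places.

85.95 m

θ_c = arcsin(1506/4296) = 20.52°, so cos θ_c = 0.9365 and tᵢ = 2h cos θ_c/V₁ = 0.0371 s.
At crossover x/V₁ = x/V₂ + tᵢ ⇒ x = tᵢ/(1/V₁ − 1/V₂) = 0.03706/(6.6401e-04 − 2.3277e-04) = 85.95 m.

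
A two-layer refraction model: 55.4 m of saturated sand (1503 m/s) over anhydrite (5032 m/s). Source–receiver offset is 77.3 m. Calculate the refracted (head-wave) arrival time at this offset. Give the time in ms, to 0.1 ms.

θ_c = arcsin(V₁/V₂) = arcsin(1503/5032) = 17.38°, cos θ_c = 0.9544.
Intercept time tᵢ = 2h cos θ_c / V₁ = 2·55.4·0.9544/1503 = 0.07035 s.
t = x/V₂ + tᵢ = 77.3/5032 + 0.07035 = 0.08572 s.

85.7 ms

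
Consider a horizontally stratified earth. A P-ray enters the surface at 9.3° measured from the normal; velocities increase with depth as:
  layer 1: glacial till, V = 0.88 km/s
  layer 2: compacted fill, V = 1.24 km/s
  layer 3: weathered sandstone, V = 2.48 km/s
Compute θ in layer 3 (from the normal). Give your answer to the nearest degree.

Snell's law across each interface conserves sin θ / V, so sin θ_3 = V_3·sin θ₁/V₁.
sin θ_3 = 2.48 × sin 9.3° / 0.88 = 0.4554.
θ_3 = 27.09° from the vertical.

27°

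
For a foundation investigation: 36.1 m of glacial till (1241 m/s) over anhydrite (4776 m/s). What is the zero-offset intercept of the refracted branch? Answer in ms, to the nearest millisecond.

56 ms

θ_c = arcsin(V₁/V₂) = arcsin(1241/4776) = 15.06°; cos θ_c = 0.9657.
tᵢ = 2h·cos θ_c / V₁ = 2·36.1·0.9657 / 1241 = 0.05618 s.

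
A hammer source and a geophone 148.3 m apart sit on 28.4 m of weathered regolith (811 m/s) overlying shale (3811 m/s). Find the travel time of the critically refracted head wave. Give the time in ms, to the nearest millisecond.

θ_c = arcsin(V₁/V₂) = arcsin(811/3811) = 12.29°, cos θ_c = 0.9771.
Intercept time tᵢ = 2h cos θ_c / V₁ = 2·28.4·0.9771/811 = 0.06843 s.
t = x/V₂ + tᵢ = 148.3/3811 + 0.06843 = 0.10735 s.

107 ms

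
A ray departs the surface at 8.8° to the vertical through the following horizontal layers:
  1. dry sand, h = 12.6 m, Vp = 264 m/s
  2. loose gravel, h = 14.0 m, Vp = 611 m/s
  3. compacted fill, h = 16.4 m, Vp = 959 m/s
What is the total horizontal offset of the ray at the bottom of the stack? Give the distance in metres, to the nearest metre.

Apply Snell's law at each interface; in layer i the horizontal offset is hᵢ·tan θᵢ.
Layer 1: θ = 8.80°; offset = 12.6·tan 8.80° = 1.951 m.
Layer 2: sin θ = 611·sin 8.8°/264 = 0.3541, θ = 20.74°; offset = 14.0·tan 20.74° = 5.300 m.
Layer 3: sin θ = 959·sin 8.8°/264 = 0.5557, θ = 33.76°; offset = 16.4·tan 33.76° = 10.963 m.
Summing the layer offsets gives 18.214 m.

18 m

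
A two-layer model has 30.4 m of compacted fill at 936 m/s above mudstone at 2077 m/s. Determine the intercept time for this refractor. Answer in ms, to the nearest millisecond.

58 ms

θ_c = arcsin(V₁/V₂) = arcsin(936/2077) = 26.79°; cos θ_c = 0.8927.
tᵢ = 2h·cos θ_c / V₁ = 2·30.4·0.8927 / 936 = 0.05799 s.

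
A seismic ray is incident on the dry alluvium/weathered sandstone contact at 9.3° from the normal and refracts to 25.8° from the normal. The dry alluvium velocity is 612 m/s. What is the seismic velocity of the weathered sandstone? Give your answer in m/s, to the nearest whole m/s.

1648 m/s

sin 9.3° = 0.1616; sin 25.8° = 0.4352.
V₂ = V₁·(sin θ₂/sin θ₁) = 612·(0.4352/0.1616) = 1648.24 m/s.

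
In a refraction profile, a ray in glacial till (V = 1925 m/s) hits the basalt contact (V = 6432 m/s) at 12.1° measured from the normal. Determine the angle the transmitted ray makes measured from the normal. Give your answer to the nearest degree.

Snell's law: sin θ₂ = (V₂/V₁)·sin θ₁ = (6432/1925)·sin 12.1° = 0.7004.
θ₂ = arcsin 0.7004 = 44.46° from the normal.

44°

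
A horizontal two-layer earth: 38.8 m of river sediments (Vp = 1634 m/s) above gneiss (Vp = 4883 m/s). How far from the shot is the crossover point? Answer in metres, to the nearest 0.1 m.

109.9 m

θ_c = arcsin(1634/4883) = 19.55°, so cos θ_c = 0.9423 and tᵢ = 2h cos θ_c/V₁ = 0.0448 s.
At crossover x/V₁ = x/V₂ + tᵢ ⇒ x = tᵢ/(1/V₁ − 1/V₂) = 0.04475/(6.1200e-04 − 2.0479e-04) = 109.90 m.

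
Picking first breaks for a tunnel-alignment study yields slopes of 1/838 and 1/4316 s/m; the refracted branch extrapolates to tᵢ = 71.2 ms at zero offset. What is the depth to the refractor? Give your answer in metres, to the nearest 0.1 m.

30.4 m

h = tᵢ·V₁·V₂ / (2·√(V₂²−V₁²)).
√(V₂²−V₁²) = √(4316² − 838²) = 4233.9 m/s.
h = 0.0712 s × 838 × 4316 / (2 × 4233.9) = 30.41 m.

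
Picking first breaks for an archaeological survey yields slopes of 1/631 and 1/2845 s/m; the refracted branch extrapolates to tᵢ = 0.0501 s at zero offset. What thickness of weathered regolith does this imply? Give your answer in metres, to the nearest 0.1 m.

16.2 m

θ_c = arcsin(631/2845) = 12.81°; cos θ_c = 0.9751.
tᵢ = 2h cos θ_c/V₁ ⇒ h = tᵢ·V₁/(2 cos θ_c) = 0.0501·631/(2·0.9751) = 16.21 m.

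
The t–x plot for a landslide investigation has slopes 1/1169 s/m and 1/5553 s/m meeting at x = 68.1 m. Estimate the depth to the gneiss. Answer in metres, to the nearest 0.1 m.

h = (x_cross/2)·√((V₂−V₁)/(V₂+V₁)).
(V₂−V₁)/(V₂+V₁) = (5553−1169)/(5553+1169) = 0.6522; √ = 0.8076.
h = (68.1/2)·0.8076 = 27.50 m.

27.5 m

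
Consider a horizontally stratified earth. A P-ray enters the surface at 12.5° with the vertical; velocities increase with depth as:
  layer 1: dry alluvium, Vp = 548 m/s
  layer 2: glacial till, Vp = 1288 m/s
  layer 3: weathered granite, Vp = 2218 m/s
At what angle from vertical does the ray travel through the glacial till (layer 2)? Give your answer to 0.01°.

Ray parameter p = sin 12.5° / 548 = 3.9496e-04 s/m.
sin θ_2 = p·V_2 = 3.9496e-04 × 1288 = 0.5087.
θ_2 = 30.58° from the vertical.

30.58°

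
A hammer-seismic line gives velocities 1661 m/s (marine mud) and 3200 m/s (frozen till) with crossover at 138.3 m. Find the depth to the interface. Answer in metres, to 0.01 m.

38.91 m

h = (x_cross/2)·√((V₂−V₁)/(V₂+V₁)).
(V₂−V₁)/(V₂+V₁) = (3200−1661)/(3200+1661) = 0.3166; √ = 0.5627.
h = (138.3/2)·0.5627 = 38.91 m.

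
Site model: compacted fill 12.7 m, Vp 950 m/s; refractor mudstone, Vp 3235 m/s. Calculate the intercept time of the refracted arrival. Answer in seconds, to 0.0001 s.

0.0256 s

tᵢ = 2h·√(V₂²−V₁²)/(V₁V₂).
√(V₂²−V₁²) = √(3235²−950²) = 3092.4 m/s.
tᵢ = 2·12.7·3092.4/(950·3235) = 0.02556 s.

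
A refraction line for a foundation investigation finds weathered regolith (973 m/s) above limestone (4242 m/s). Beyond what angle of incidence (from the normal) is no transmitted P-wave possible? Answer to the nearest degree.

Critical incidence: sin θ_c = V₁/V₂ = 973/4242 = 0.2294.
θ_c = arcsin 0.2294 = 13.26°.

13°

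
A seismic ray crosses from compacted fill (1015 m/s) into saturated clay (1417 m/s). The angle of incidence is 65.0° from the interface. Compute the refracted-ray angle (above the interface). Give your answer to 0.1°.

53.8°

Convert to the normal: θ₁ = 90° − 65.0° = 25.0°.
Snell's law: sin θ₂ = (V₂/V₁)·sin θ₁ = (1417/1015)·sin 25.0° = 0.5900.
θ₂ = arcsin 0.5900 = 36.16° from the normal.
From the interface: 90° − 36.16° = 53.84°.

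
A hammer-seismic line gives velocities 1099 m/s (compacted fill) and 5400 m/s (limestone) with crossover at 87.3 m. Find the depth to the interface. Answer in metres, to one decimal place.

x_cross = 2h·√((V₂+V₁)/(V₂−V₁)) → h = x_cross / (2·√((V₂+V₁)/(V₂−V₁))).
√((V₂+V₁)/(V₂−V₁)) = √((5400+1099)/(5400−1099)) = 1.2292.
h = 87.3 / (2·1.2292) = 35.51 m.

35.5 m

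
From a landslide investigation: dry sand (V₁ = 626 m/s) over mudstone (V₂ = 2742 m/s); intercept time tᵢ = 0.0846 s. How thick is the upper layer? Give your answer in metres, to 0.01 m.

27.20 m

θ_c = arcsin(626/2742) = 13.20°; cos θ_c = 0.9736.
tᵢ = 2h cos θ_c/V₁ ⇒ h = tᵢ·V₁/(2 cos θ_c) = 0.0846·626/(2·0.9736) = 27.20 m.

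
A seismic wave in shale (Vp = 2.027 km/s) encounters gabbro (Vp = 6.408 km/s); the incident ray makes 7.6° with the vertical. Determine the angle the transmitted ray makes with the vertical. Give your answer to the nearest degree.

sin θ₁/V₁ = sin θ₂/V₂ ⇒ sin θ₂ = 6.408·sin 7.6°/2.027 = 6.408·0.1323/2.027 = 0.4181.
θ₂ = arcsin 0.4181 = 24.72° from the normal.

25°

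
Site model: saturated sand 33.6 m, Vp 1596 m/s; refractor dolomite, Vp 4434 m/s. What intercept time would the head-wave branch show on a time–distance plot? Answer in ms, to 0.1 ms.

39.3 ms

θ_c = arcsin(V₁/V₂) = arcsin(1596/4434) = 21.10°; cos θ_c = 0.9330.
tᵢ = 2h·cos θ_c / V₁ = 2·33.6·0.9330 / 1596 = 0.03928 s.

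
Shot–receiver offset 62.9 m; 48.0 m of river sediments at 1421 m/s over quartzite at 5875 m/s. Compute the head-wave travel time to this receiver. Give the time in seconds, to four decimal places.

t = x/V₂ + 2h·√(V₂²−V₁²)/(V₁V₂).
√(V₂²−V₁²) = √(5875²−1421²) = 5700.6 m/s; delay term = 2·48.0·5700.6/(1421·5875) = 0.06555 s.
t = 62.9/5875 + 0.06555 = 0.07626 s.

0.0763 s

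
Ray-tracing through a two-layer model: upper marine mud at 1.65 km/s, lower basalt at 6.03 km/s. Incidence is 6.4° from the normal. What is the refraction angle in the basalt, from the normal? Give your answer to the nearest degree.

Snell's law: sin θ₂ = (V₂/V₁)·sin θ₁ = (6.03/1.65)·sin 6.4° = 0.4074.
θ₂ = arcsin 0.4074 = 24.04° from the normal.

24°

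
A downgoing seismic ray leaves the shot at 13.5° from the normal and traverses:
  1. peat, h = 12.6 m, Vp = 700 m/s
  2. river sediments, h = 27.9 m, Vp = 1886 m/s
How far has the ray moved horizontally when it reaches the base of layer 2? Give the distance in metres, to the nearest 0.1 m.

25.6 m

Apply Snell's law at each interface; in layer i the horizontal offset is hᵢ·tan θᵢ.
Layer 1: θ = 13.50°; offset = 12.6·tan 13.50° = 3.025 m.
Layer 2: sin θ = 1886·sin 13.5°/700 = 0.6290, θ = 38.97°; offset = 27.9·tan 38.97° = 22.572 m.
Total horizontal offset = 25.597 m.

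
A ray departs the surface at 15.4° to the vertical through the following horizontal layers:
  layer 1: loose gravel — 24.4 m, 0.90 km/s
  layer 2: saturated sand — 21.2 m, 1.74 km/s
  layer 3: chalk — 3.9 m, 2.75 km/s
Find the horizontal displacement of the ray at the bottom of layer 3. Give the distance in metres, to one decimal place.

24.8 m

Apply Snell's law at each interface; in layer i the horizontal offset is hᵢ·tan θᵢ.
Layer 1: θ = 15.40°; offset = 24.4·tan 15.40° = 6.721 m.
Layer 2: sin θ = 1.74·sin 15.4°/0.90 = 0.5134, θ = 30.89°; offset = 21.2·tan 30.89° = 12.683 m.
Layer 3: sin θ = 2.75·sin 15.4°/0.90 = 0.8114, θ = 54.24°; offset = 3.9·tan 54.24° = 5.414 m.
Total horizontal offset = 24.819 m.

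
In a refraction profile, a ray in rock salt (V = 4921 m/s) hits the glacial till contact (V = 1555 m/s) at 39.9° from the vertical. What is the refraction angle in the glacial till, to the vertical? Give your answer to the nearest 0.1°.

Snell's law: sin θ₂ = (V₂/V₁)·sin θ₁ = (1555/4921)·sin 39.9° = 0.2027.
θ₂ = sin⁻¹(0.2027) = 11.69° (from vertical).

11.7°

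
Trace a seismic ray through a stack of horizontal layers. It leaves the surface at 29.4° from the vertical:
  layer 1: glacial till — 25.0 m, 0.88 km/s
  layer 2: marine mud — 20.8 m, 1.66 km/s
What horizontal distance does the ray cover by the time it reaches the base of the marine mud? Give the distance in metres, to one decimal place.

Apply Snell's law at each interface; in layer i the horizontal offset is hᵢ·tan θᵢ.
Layer 1: θ = 29.40°; offset = 25.0·tan 29.40° = 14.087 m.
Layer 2: sin θ = 1.66·sin 29.4°/0.88 = 0.9260, θ = 67.82°; offset = 20.8·tan 67.82° = 51.028 m.
Total horizontal offset = 65.114 m.

65.1 m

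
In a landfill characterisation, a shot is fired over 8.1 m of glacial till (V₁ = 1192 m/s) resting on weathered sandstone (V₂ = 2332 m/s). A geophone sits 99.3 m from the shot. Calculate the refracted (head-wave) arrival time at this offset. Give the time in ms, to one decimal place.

θ_c = arcsin(V₁/V₂) = arcsin(1192/2332) = 30.74°, cos θ_c = 0.8595.
Intercept time tᵢ = 2h cos θ_c / V₁ = 2·8.1·0.8595/1192 = 0.01168 s.
t = x/V₂ + tᵢ = 99.3/2332 + 0.01168 = 0.05426 s.

54.3 ms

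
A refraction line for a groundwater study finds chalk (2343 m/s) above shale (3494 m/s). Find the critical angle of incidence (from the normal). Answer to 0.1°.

At critical incidence the refracted ray runs along the interface (θ₂ = 90°), so sin θ_c = V₁/V₂.
θ_c = arcsin(2343/3494) = arcsin 0.6706 = 42.11°.

42.1°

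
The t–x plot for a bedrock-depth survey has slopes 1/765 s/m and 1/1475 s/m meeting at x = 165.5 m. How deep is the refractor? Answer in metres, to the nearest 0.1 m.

h = (x_cross/2)·√((V₂−V₁)/(V₂+V₁)).
(V₂−V₁)/(V₂+V₁) = (1475−765)/(1475+765) = 0.3170; √ = 0.5630.
h = (165.5/2)·0.5630 = 46.59 m.

46.6 m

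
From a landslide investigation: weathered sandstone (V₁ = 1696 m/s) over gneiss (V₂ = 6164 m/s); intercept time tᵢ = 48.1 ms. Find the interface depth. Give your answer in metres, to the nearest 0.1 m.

42.4 m

h = tᵢ·V₁·V₂ / (2·√(V₂²−V₁²)).
√(V₂²−V₁²) = √(6164² − 1696²) = 5926.1 m/s.
h = 0.0481 s × 1696 × 6164 / (2 × 5926.1) = 42.43 m.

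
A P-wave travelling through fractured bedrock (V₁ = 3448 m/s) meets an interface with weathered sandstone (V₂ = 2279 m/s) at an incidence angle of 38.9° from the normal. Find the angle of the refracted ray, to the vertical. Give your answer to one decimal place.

Snell's law: sin θ₂ = (V₂/V₁)·sin θ₁ = (2279/3448)·sin 38.9° = 0.4151.
θ₂ = sin⁻¹(0.4151) = 24.52° (from vertical).

24.5°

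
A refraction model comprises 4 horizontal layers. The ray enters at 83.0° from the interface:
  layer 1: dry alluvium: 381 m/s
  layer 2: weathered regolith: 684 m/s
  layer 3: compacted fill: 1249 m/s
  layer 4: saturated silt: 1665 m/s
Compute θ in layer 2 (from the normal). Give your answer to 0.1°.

12.6°

From the normal: θ₁ = 90° − 83.0° = 7.0°.
Snell's law across each interface conserves sin θ / V, so sin θ_2 = V_2·sin θ₁/V₁.
sin θ_2 = 684 × sin 7.0° / 381 = 0.2188.
θ_2 = arcsin 0.2188 = 12.64°.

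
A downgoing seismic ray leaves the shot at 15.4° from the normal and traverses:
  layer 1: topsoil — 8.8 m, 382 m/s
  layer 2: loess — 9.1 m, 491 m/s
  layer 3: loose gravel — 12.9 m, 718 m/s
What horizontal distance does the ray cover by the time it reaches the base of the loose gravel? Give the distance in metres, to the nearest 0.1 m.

p = sin θ₁/V₁ = sin 15.4°/382 = 6.9517e-04 s/m is conserved through the stack.
Layer 1: θ = 15.40°; offset = 8.8·tan 15.40° = 2.424 m.
Layer 2: sin θ = p·491 = 0.3413 → θ = 19.96°; offset = 9.1·tan 19.96° = 3.305 m.
Layer 3: sin θ = p·718 = 0.4991 → θ = 29.94°; offset = 12.9·tan 29.94° = 7.431 m.
Total horizontal offset = 13.159 m.

13.2 m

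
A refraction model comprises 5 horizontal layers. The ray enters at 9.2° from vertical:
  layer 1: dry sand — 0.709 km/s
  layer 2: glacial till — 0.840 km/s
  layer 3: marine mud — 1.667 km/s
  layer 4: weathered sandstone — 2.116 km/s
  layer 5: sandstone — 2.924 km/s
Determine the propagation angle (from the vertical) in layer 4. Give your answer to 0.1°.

Snell's law across each interface conserves sin θ / V, so sin θ_4 = V_4·sin θ₁/V₁.
sin θ_4 = 2.116 × sin 9.2° / 0.709 = 0.4772.
θ_4 = 28.50° from the vertical.

28.5°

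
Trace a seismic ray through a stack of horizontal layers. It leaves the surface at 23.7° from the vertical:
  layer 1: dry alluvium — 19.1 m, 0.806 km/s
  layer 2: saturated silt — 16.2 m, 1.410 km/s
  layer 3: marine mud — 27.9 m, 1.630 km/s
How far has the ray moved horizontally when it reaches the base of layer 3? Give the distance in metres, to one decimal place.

63.3 m

Apply Snell's law at each interface; in layer i the horizontal offset is hᵢ·tan θᵢ.
Layer 1: θ = 23.70°; offset = 19.1·tan 23.70° = 8.384 m.
Layer 2: sin θ = 1.410·sin 23.7°/0.806 = 0.7032, θ = 44.68°; offset = 16.2·tan 44.68° = 16.021 m.
Layer 3: sin θ = 1.630·sin 23.7°/0.806 = 0.8129, θ = 54.38°; offset = 27.9·tan 54.38° = 38.938 m.
Σ offsets = 63.343 m.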